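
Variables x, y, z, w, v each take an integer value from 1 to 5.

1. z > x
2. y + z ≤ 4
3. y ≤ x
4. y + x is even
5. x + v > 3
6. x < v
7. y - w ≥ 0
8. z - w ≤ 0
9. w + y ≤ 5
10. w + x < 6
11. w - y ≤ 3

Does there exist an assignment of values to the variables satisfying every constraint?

Constraints 1, 3, 7, and 8 give z ≤ w, w ≤ y, y ≤ x, x < z. Chaining: z ≤ w ≤ y ≤ x < z, which forces z < z — impossible.

Unsatisfiable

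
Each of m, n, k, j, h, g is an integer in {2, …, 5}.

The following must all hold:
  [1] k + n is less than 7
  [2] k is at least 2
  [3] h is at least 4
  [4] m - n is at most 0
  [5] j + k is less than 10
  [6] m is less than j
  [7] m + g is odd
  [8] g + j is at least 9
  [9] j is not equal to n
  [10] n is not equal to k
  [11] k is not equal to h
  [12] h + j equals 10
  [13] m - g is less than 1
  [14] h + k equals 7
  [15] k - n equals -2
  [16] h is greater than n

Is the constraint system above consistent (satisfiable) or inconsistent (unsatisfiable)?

Satisfiable

Take m = 4, n = 4, k = 2, j = 5, h = 5, g = 5. Then constraint 1: k + n = 6; constraint 4: m - n = 0; constraint 5: j + k = 7, and every other listed constraint is also met.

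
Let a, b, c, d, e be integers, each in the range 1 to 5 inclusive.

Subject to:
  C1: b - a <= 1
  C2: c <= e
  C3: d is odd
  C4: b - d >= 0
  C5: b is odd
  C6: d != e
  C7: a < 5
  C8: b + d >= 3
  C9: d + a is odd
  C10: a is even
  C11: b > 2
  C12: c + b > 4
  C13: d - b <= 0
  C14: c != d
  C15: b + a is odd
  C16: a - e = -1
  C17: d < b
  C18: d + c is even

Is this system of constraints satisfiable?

Take a = 2, b = 3, c = 3, d = 1, e = 3. Then constraint 1: b - a = 1; constraint 4: b - d = 2, and every other listed constraint is also met.

Satisfiable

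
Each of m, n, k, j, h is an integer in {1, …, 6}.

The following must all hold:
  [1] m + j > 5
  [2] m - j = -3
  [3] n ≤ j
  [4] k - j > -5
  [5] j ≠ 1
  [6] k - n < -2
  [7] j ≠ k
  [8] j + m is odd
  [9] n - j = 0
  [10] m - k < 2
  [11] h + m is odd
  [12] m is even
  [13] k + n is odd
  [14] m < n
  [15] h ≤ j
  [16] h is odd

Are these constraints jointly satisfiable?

Satisfiable

The assignment m = 2, n = 5, k = 2, j = 5, h = 3 works:
  constraint 1 holds since m + j = 7.
  constraint 2 holds since m - j = -3.
The rest check out directly.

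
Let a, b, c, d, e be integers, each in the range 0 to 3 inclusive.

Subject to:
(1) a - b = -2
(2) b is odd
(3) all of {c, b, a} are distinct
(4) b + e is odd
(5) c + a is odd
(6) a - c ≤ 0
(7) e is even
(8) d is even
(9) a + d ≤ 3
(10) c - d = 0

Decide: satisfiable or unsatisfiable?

Try a = 1, b = 3, c = 2, d = 2, e = 2.
Check constraint 1: a - b = -2; constraint 6: a - c = -1; constraint 9: a + d = 3. The remaining constraints are straightforward to verify.

Satisfiable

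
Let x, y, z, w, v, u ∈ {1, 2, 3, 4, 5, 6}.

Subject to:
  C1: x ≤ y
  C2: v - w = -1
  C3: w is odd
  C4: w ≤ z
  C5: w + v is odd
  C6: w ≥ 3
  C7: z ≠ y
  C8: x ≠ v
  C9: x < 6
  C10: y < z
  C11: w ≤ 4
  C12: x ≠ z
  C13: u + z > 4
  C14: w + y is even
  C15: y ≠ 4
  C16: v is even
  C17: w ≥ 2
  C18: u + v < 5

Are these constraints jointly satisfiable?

Satisfiable

Try x = 1, y = 1, z = 6, w = 3, v = 2, u = 1.
Check constraint 2: v - w = -1; constraint 13: u + z = 7; constraint 18: u + v = 3. The remaining constraints are straightforward to verify.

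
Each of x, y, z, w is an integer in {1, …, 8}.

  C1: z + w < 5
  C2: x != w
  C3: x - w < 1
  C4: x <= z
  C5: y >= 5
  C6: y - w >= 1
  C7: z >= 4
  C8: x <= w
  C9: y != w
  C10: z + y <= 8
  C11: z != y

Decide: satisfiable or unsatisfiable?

From constraint 7: z ≥ 4. From constraint 5: y ≥ 5. Hence z + y ≥ 9. But constraint 10 requires z + y ≤ 8, and 8 < 9. Contradiction.

Unsatisfiable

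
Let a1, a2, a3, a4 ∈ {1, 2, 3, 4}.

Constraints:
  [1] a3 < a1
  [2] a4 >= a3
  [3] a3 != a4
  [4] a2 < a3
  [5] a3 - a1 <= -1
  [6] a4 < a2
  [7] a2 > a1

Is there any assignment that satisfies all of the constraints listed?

Unsatisfiable

Constraints 4, 5, and 7 give a1 < a2, a2 < a3, a3 < a1. Chaining: a1 < a2 < a3 < a1, which forces a1 < a1 — impossible.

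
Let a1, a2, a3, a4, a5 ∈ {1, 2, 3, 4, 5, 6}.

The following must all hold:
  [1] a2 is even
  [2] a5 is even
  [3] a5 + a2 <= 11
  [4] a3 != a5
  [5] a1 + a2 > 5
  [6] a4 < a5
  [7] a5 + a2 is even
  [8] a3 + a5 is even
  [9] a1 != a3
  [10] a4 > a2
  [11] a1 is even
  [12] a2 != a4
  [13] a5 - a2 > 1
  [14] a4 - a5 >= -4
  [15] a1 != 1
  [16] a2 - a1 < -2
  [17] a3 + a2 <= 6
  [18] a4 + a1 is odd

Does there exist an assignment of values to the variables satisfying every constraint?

Satisfiable

Try a1 = 6, a2 = 2, a3 = 2, a4 = 3, a5 = 6.
Check constraint 3: a5 + a2 = 8; constraint 5: a1 + a2 = 8. The remaining constraints are straightforward to verify.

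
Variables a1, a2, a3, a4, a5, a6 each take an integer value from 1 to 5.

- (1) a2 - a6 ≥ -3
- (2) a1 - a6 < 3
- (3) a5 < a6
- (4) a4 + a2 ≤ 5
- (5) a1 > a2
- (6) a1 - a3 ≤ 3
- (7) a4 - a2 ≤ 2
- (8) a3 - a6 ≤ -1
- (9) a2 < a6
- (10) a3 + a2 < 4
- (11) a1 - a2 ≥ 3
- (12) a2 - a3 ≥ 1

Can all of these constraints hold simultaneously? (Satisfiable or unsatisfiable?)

Constraints 6, 11, and 12 give a2 − a3 ≥ 1, a3 − a1 ≥ -3, a1 − a2 ≥ 3.
Adding all 3 inequalities: the left sides telescope to 0, and the right sides sum to 1 + (-3) + 3 = 1. So 0 ≥ 1, which is false.

Unsatisfiable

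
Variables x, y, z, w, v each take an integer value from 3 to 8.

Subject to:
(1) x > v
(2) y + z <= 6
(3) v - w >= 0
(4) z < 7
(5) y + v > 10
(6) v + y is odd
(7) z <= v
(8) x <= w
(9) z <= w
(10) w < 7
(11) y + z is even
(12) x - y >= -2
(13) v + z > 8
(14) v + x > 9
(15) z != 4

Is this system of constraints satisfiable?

Constraints 1, 3, and 8 give x ≤ w, w ≤ v, v < x. Chaining: x ≤ w ≤ v < x, which forces x < x — impossible.

Unsatisfiable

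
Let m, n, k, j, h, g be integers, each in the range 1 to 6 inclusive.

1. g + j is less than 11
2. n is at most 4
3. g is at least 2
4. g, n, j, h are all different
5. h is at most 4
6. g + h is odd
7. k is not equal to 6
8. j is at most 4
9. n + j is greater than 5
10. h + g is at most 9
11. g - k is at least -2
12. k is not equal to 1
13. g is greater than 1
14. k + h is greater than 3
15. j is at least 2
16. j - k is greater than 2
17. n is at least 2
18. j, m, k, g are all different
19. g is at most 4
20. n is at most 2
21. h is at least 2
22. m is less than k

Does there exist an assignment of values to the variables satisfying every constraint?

Unsatisfiable

Constraints 2, 3, 5, 8, 15, 17, 19, and 21 confine each of g, n, j, h to the 3 values {2, …, 4}.
Constraint 4 requires all 4 of them to be distinct, but only 3 values are available — impossible by the pigeonhole principle.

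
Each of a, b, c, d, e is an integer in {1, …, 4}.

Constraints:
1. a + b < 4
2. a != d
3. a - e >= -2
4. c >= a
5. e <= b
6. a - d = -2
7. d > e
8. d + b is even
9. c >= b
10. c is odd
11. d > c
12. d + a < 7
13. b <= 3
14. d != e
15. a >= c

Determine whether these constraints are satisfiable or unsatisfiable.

One satisfying assignment is a = 1, b = 1, c = 1, d = 3, e = 1.
For the less obvious constraints — constraint 1: a + b = 2; constraint 3: a - e = 0; constraint 6: a - d = -2 — and the others hold by inspection.

Satisfiable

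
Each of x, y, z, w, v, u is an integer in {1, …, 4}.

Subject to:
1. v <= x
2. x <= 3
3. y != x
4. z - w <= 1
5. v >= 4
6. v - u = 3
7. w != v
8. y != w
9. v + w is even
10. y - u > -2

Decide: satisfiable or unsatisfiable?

Unsatisfiable

From constraint 5: v ≥ 4. From constraints 1 and 2: v ≤ x and x ≤ 3, so v ≤ 3. But 3 < 4, so no value of v works.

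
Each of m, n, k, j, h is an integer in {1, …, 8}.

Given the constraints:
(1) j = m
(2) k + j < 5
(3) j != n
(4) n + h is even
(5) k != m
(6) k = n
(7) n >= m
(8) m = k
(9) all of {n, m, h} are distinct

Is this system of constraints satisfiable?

Unsatisfiable

From constraints 1, 6, and 8, j = m = k = n, so j = n. But constraint 3 says j ≠ n. Contradiction.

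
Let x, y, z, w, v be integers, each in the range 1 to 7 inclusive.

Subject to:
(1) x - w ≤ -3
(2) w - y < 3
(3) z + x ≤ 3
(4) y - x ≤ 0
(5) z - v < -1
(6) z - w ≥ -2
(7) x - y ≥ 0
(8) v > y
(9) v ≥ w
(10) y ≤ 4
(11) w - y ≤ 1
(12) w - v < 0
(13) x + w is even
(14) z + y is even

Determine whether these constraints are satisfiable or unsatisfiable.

Unsatisfiable

Constraints 1, 7, and 11 give x − y ≥ 0, y − w ≥ -1, w − x ≥ 3.
Adding all 3 inequalities: the left sides telescope to 0, and the right sides sum to 0 + (-1) + 3 = 2. So 0 ≥ 2, which is false.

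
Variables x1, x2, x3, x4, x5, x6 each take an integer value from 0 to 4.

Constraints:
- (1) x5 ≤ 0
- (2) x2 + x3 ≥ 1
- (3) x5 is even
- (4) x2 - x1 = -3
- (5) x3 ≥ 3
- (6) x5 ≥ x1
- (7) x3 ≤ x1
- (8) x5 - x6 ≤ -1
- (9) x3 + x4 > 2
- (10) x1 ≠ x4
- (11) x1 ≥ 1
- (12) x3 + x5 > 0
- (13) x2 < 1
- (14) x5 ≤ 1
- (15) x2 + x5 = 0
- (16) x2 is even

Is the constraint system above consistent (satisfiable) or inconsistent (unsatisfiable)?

Unsatisfiable

From constraints 5 and 7: x1 ≥ x3 and x3 ≥ 3, so x1 ≥ 3. From constraints 1 and 6: x1 ≤ x5 and x5 ≤ 0, so x1 ≤ 0. But 0 < 3, so no value of x1 works.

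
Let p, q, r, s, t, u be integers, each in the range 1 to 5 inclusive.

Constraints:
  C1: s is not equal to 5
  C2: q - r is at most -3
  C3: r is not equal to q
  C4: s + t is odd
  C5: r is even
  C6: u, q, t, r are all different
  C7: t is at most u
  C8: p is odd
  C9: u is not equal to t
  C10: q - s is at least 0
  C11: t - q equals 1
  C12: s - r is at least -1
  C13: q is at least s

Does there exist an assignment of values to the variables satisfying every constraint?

Unsatisfiable

Constraints 2, 10, and 12 give s − r ≥ -1, r − q ≥ 3, q − s ≥ 0.
Adding all 3 inequalities: the left sides telescope to 0, and the right sides sum to (-1) + 3 + 0 = 2. So 0 ≥ 2, which is false.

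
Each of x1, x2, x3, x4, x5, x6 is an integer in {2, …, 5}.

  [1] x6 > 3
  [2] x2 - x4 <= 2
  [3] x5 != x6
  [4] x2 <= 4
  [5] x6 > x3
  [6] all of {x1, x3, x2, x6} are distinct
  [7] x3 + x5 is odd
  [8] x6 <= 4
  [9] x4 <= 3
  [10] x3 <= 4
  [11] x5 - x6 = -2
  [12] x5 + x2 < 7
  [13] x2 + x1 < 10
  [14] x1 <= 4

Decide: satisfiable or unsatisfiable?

Unsatisfiable

Constraints 4, 8, 10, and 14 confine each of x1, x3, x2, x6 to the 3 values {2, …, 4} (the domain already gives each ≥ 2).
Constraint 6 requires all 4 of them to be distinct, but only 3 values are available — impossible by the pigeonhole principle.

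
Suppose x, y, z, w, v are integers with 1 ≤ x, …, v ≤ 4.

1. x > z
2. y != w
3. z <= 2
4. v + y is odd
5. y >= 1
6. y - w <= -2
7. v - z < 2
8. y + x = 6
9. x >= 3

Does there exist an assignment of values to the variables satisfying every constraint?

Satisfiable

Try x = 4, y = 2, z = 2, w = 4, v = 3.
Check constraint 6: y - w = -2; constraint 7: v - z = 1. The remaining constraints are straightforward to verify.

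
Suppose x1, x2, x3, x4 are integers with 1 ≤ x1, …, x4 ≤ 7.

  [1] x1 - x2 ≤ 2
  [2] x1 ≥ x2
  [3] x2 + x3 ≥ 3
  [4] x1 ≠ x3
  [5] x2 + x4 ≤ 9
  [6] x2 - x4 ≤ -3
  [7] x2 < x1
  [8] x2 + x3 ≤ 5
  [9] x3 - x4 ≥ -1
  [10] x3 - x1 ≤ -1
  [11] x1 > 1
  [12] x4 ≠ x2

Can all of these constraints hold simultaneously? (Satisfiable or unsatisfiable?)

Unsatisfiable

Constraints 1, 6, 9, and 10 give x3 − x4 ≥ -1, x4 − x2 ≥ 3, x2 − x1 ≥ -2, x1 − x3 ≥ 1.
Adding all 4 inequalities: the left sides telescope to 0, and the right sides sum to (-1) + 3 + (-2) + 1 = 1. So 0 ≥ 1, which is false.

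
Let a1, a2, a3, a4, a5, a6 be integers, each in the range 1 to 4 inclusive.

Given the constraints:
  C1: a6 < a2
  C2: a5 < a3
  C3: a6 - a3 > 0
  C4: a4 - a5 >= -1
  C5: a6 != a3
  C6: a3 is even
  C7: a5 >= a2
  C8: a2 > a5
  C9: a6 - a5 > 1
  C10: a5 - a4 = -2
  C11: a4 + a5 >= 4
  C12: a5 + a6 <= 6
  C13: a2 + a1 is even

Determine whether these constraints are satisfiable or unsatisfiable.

Unsatisfiable

Constraints 1, 2, 3, and 7 give a3 < a6, a6 < a2, a2 ≤ a5, a5 < a3. Chaining: a3 < a6 < a2 ≤ a5 < a3, which forces a3 < a3 — impossible.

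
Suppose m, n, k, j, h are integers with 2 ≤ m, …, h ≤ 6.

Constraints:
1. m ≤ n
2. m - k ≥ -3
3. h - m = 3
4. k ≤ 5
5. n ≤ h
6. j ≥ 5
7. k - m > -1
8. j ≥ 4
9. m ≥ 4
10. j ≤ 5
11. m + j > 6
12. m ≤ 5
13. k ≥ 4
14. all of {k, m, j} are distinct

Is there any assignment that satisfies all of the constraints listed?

Unsatisfiable

Constraints 4, 8, 9, 10, 12, and 13 confine each of k, m, j to the 2 values {4, 5}.
Constraint 14 requires all 3 of them to be distinct, but only 2 values are available — impossible by the pigeonhole principle.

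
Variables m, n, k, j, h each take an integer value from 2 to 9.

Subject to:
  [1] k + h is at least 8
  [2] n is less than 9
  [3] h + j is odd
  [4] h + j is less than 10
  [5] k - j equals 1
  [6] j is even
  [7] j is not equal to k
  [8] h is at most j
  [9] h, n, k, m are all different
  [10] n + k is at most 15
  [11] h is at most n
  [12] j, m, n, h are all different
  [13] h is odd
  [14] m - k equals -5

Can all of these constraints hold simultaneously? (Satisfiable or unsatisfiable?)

Satisfiable

The assignment m = 2, n = 5, k = 7, j = 6, h = 3 works:
  constraint 1 holds since k + h = 10.
  constraint 4 holds since h + j = 9.
  constraint 5 holds since k - j = 1.
The rest check out directly.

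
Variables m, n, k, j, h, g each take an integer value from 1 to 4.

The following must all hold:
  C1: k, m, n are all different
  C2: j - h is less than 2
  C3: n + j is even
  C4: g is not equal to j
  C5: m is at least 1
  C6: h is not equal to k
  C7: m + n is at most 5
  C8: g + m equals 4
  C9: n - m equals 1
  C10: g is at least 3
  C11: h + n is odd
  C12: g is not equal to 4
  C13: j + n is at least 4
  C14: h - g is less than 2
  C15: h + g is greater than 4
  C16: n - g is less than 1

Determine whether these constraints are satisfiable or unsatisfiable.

Satisfiable

One satisfying assignment is m = 1, n = 2, k = 4, j = 2, h = 3, g = 3.
For the less obvious constraints — constraint 2: j - h = -1; constraint 7: m + n = 3; constraint 8: g + m = 4 — and the others hold by inspection.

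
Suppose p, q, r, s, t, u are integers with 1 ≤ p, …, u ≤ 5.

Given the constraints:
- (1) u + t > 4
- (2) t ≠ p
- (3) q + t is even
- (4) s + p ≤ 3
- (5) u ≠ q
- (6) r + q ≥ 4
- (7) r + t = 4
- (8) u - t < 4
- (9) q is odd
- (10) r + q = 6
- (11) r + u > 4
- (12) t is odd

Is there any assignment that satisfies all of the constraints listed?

Setting (p, q, r, s, t, u) = (2, 5, 1, 1, 3, 4) satisfies everything: constraint 1: u + t = 7; constraint 4: s + p = 3, and the others follow.

Satisfiable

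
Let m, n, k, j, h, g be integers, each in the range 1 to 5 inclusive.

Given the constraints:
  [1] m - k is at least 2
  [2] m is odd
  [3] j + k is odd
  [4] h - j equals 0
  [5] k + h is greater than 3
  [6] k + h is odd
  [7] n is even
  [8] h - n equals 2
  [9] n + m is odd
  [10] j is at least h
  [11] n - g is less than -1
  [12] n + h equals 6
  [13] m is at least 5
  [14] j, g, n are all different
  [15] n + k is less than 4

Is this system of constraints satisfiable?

Satisfiable

Take m = 5, n = 2, k = 1, j = 4, h = 4, g = 5. Then constraint 1: m - k = 4; constraint 4: h - j = 0; constraint 5: k + h = 5, and every other listed constraint is also met.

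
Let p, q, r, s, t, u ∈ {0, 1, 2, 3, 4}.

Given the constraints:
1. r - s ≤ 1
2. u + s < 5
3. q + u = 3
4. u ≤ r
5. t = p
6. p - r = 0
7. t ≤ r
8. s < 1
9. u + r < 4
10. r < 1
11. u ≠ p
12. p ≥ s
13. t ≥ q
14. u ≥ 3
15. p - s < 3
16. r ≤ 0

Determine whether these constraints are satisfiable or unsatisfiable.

Unsatisfiable

From constraints 4 and 14: r ≥ u and u ≥ 3, so r ≥ 3. From constraint 10: r ≤ 0. But 0 < 3, so no value of r works.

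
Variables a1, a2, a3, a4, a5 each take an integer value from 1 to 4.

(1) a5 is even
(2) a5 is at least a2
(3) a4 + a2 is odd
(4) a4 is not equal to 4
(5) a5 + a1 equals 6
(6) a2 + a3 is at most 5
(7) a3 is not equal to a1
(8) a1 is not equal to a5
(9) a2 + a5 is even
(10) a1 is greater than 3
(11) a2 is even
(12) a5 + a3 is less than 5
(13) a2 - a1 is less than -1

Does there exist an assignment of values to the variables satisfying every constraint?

One satisfying assignment is a1 = 4, a2 = 2, a3 = 2, a4 = 3, a5 = 2.
For the less obvious constraints — constraint 5: a5 + a1 = 6; constraint 6: a2 + a3 = 4; constraint 12: a5 + a3 = 4 — and the others hold by inspection.

Satisfiable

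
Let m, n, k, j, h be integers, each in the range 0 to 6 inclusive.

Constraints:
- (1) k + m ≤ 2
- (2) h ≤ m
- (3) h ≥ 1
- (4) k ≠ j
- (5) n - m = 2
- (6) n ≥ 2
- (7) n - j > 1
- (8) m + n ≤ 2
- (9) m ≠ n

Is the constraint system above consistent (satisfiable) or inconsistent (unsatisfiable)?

From constraints 2 and 3: m ≥ h ≥ 1. From constraint 6: n ≥ 2. Hence m + n ≥ 3. But constraint 8 requires m + n ≤ 2, and 2 < 3. Contradiction.

Unsatisfiable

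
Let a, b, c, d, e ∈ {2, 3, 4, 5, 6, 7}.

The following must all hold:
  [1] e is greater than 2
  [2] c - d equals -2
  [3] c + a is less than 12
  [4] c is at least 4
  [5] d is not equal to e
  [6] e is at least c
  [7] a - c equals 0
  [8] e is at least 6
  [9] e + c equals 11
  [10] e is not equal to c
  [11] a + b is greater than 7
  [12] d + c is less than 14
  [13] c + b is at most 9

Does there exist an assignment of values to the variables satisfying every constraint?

One satisfying assignment is a = 5, b = 4, c = 5, d = 7, e = 6.
For the less obvious constraints — constraint 2: c - d = -2; constraint 3: c + a = 10; constraint 7: a - c = 0 — and the others hold by inspection.

Satisfiable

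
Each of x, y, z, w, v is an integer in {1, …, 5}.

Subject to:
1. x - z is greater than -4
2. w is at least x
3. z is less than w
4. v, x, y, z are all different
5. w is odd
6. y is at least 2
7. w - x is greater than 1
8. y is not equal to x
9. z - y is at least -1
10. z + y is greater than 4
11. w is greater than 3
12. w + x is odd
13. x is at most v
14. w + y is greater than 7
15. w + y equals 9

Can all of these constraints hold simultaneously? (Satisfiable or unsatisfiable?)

Satisfiable

Setting (x, y, z, w, v) = (2, 4, 3, 5, 5) satisfies everything: constraint 1: x - z = -1; constraint 7: w - x = 3; constraint 9: z - y = -1, and the others follow.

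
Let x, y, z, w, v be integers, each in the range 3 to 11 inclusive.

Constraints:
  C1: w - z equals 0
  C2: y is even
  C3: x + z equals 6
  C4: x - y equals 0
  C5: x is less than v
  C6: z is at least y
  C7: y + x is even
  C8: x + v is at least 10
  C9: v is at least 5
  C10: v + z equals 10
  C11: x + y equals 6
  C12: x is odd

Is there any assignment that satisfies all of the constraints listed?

Constraint 2 makes y even and constraint 12 makes x odd, so y + x must be odd. Constraint 7 says y + x is even — contradiction.

Unsatisfiable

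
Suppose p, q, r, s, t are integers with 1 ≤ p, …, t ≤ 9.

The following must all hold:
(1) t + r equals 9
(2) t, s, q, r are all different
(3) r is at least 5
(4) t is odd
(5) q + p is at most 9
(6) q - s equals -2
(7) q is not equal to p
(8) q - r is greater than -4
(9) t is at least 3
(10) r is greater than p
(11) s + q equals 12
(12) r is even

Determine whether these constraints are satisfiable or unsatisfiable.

Satisfiable

Take p = 2, q = 5, r = 6, s = 7, t = 3. Then constraint 1: t + r = 9; constraint 5: q + p = 7; constraint 6: q - s = -2, and every other listed constraint is also met.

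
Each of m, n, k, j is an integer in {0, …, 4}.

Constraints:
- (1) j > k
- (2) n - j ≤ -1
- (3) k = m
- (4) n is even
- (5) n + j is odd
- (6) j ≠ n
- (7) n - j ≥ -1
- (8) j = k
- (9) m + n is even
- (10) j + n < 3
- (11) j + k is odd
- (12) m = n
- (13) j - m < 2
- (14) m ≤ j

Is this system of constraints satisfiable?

From constraints 3, 8, and 12, j = k = m = n, so j = n. But constraint 6 says j ≠ n. Contradiction.

Unsatisfiable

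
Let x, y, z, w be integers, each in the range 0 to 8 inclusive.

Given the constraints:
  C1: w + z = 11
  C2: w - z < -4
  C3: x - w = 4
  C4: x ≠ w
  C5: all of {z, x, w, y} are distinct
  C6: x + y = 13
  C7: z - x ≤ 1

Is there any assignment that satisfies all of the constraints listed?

Try x = 7, y = 6, z = 8, w = 3.
Check constraint 1: w + z = 11; constraint 2: w - z = -5. The remaining constraints are straightforward to verify.

Satisfiable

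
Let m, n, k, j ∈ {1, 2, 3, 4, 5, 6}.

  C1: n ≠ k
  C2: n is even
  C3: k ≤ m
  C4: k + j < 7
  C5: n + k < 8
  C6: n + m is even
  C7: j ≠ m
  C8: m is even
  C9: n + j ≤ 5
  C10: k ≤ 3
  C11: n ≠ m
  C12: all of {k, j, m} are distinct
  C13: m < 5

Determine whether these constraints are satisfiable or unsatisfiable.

The assignment m = 4, n = 2, k = 3, j = 2 works:
  constraint 4 holds since k + j = 5.
  constraint 5 holds since n + k = 5.
  constraint 9 holds since n + j = 4.
The rest check out directly.

Satisfiable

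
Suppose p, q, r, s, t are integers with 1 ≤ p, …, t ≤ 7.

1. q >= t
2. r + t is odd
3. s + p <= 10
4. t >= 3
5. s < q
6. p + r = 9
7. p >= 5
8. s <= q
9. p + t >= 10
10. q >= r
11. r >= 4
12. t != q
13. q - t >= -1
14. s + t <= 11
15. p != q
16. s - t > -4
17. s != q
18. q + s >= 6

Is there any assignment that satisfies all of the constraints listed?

Satisfiable

Take p = 5, q = 6, r = 4, s = 3, t = 5. Then constraint 3: s + p = 8; constraint 6: p + r = 9; constraint 9: p + t = 10, and every other listed constraint is also met.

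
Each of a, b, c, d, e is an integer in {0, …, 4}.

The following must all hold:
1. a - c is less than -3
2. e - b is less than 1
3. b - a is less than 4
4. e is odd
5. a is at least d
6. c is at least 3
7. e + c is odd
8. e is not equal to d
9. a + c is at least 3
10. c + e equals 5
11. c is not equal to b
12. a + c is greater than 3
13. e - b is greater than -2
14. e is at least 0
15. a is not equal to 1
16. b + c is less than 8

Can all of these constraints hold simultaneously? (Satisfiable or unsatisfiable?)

Setting (a, b, c, d, e) = (0, 2, 4, 0, 1) satisfies everything: constraint 1: a - c = -4; constraint 2: e - b = -1, and the others follow.

Satisfiable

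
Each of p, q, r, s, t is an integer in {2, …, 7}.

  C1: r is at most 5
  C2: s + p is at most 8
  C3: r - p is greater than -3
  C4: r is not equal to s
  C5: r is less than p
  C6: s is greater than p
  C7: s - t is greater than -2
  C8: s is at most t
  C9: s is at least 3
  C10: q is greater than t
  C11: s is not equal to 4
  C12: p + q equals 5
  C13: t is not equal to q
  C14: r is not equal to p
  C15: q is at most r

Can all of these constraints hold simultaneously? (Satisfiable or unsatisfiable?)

Constraints 5, 6, 8, 10, and 15 give s ≤ t, t < q, q ≤ r, r < p, p < s. Chaining: s ≤ t < q ≤ r < p < s, which forces s < s — impossible.

Unsatisfiable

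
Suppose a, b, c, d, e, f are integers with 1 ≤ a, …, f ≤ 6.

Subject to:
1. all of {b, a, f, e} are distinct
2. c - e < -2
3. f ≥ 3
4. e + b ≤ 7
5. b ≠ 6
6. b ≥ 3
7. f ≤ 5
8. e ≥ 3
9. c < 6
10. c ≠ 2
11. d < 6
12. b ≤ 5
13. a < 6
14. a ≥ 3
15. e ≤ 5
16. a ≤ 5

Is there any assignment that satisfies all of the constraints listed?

Unsatisfiable

Constraints 3, 6, 7, 8, 12, 14, 15, and 16 confine each of b, a, f, e to the 3 values {3, …, 5}.
Constraint 1 requires all 4 of them to be distinct, but only 3 values are available — impossible by the pigeonhole principle.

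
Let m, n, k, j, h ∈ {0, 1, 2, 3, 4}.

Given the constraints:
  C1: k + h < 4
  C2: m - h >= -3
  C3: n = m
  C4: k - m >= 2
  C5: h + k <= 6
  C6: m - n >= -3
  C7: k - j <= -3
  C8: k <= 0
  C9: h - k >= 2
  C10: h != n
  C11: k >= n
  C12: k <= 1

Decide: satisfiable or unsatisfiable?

Unsatisfiable

Constraints 2, 4, and 9 give k − m ≥ 2, m − h ≥ -3, h − k ≥ 2.
Adding all 3 inequalities: the left sides telescope to 0, and the right sides sum to 2 + (-3) + 2 = 1. So 0 ≥ 1, which is false.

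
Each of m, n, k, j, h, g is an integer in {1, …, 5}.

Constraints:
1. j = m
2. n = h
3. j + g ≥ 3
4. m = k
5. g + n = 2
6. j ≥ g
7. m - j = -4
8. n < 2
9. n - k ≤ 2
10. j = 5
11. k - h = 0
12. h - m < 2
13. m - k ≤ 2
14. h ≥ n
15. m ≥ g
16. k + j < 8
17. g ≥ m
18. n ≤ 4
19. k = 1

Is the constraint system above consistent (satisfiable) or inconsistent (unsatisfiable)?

Constraint 10 fixes j = 5 and constraint 19 fixes k = 1. Constraints 1 and 4 give j = m = k, so j = k. But 5 ≠ 1 — contradiction.

Unsatisfiable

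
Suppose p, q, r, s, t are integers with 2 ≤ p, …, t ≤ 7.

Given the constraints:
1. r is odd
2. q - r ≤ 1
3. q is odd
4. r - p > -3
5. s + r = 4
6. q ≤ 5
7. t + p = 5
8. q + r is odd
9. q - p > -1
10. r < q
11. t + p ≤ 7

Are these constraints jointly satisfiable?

Unsatisfiable

Constraint 3 makes q odd and constraint 1 makes r odd, so q + r must be even. Constraint 8 says q + r is odd — contradiction.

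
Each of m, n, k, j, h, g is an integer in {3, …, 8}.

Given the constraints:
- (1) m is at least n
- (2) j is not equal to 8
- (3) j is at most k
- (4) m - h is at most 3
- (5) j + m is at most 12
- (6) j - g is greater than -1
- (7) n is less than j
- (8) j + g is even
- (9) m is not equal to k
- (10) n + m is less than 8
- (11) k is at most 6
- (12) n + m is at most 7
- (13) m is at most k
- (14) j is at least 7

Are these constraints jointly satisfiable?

From constraint 14: j ≥ 7. From constraints 3 and 11: j ≤ k and k ≤ 6, so j ≤ 6. But 6 < 7, so no value of j works.

Unsatisfiable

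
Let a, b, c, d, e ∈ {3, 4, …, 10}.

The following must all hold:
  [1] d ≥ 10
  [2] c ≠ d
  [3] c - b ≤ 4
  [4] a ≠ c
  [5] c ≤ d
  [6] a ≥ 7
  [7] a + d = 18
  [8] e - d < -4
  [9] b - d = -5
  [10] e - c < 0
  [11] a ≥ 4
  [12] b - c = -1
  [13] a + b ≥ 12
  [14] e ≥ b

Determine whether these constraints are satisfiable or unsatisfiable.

Satisfiable

The assignment a = 8, b = 5, c = 6, d = 10, e = 5 works:
  constraint 3 holds since c - b = 1.
  constraint 7 holds since a + d = 18.
  constraint 8 holds since e - d = -5.
The rest check out directly.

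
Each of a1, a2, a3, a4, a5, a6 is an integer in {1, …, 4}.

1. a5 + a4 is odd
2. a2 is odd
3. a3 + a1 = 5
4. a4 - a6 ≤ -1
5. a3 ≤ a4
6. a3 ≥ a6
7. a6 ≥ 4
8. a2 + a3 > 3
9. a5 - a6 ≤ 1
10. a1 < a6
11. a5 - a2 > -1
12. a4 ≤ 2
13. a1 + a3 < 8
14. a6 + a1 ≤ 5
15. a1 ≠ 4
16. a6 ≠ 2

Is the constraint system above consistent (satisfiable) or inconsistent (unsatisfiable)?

Unsatisfiable

From constraints 6 and 7: a3 ≥ a6 and a6 ≥ 4, so a3 ≥ 4. From constraints 5 and 12: a3 ≤ a4 and a4 ≤ 2, so a3 ≤ 2. But 2 < 4, so no value of a3 works.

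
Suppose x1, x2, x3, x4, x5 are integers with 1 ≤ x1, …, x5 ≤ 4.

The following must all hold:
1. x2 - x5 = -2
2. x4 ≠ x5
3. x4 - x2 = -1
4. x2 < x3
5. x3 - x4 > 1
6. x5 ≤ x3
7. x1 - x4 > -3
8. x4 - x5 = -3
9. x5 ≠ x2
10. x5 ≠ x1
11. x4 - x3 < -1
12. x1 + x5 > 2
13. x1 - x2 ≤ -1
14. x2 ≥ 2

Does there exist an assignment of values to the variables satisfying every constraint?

Satisfiable

Take x1 = 1, x2 = 2, x3 = 4, x4 = 1, x5 = 4. Then constraint 1: x2 - x5 = -2; constraint 3: x4 - x2 = -1; constraint 5: x3 - x4 = 3, and every other listed constraint is also met.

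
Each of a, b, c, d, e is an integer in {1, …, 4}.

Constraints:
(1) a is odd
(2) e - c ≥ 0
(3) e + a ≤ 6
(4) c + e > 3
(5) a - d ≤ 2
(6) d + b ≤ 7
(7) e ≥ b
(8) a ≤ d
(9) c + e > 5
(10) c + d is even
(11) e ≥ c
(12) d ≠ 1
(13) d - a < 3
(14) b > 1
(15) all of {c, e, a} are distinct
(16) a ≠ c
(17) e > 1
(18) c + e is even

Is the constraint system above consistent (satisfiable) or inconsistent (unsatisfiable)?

One satisfying assignment is a = 1, b = 4, c = 2, d = 2, e = 4.
For the less obvious constraints — constraint 2: e - c = 2; constraint 3: e + a = 5 — and the others hold by inspection.

Satisfiable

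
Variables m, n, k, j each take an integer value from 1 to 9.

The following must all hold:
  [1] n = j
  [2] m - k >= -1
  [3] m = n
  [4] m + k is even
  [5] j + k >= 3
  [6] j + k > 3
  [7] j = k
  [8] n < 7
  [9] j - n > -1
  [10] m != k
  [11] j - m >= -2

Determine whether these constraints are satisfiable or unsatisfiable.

From constraints 1, 3, and 7, m = n = j = k, so m = k. But constraint 10 says m ≠ k. Contradiction.

Unsatisfiable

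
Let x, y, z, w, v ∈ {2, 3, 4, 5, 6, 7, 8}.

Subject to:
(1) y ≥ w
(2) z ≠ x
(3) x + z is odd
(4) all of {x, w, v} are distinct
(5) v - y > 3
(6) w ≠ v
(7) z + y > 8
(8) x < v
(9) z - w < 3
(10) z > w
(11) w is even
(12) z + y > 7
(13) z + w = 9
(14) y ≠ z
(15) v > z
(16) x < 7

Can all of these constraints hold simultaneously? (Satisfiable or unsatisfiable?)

Try x = 6, y = 4, z = 5, w = 4, v = 8.
Check constraint 5: v - y = 4; constraint 7: z + y = 9. The remaining constraints are straightforward to verify.

Satisfiable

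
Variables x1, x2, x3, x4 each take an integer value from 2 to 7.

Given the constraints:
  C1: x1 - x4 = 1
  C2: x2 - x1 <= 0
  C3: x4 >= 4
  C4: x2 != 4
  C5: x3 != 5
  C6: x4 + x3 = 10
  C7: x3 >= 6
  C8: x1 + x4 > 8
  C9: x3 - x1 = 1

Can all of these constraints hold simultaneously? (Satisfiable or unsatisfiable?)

Take x1 = 5, x2 = 3, x3 = 6, x4 = 4. Then constraint 1: x1 - x4 = 1; constraint 2: x2 - x1 = -2; constraint 6: x4 + x3 = 10, and every other listed constraint is also met.

Satisfiable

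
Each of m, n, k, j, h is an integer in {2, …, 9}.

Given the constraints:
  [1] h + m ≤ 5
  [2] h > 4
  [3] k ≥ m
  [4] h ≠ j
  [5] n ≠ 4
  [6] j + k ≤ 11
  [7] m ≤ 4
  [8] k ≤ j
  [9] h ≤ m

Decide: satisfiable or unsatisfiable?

Unsatisfiable

From constraint 2: h ≥ 5. From constraints 7 and 9: h ≤ m and m ≤ 4, so h ≤ 4. But 4 < 5, so no value of h works.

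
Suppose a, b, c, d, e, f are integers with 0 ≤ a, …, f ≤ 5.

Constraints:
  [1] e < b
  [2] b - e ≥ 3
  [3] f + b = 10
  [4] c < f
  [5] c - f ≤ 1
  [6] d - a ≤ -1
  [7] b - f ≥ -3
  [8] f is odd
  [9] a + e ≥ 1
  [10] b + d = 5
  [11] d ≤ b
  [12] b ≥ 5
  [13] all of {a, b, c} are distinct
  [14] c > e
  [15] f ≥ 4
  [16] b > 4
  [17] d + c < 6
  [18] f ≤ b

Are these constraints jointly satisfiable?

Satisfiable

The assignment a = 2, b = 5, c = 4, d = 0, e = 0, f = 5 works:
  constraint 2 holds since b - e = 5.
  constraint 3 holds since f + b = 10.
The rest check out directly.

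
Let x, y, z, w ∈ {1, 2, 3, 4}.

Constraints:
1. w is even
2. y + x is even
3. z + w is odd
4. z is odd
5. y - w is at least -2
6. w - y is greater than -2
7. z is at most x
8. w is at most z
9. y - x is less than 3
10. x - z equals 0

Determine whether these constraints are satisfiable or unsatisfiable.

Try x = 3, y = 3, z = 3, w = 2.
Check constraint 5: y - w = 1; constraint 6: w - y = -1. The remaining constraints are straightforward to verify.

Satisfiable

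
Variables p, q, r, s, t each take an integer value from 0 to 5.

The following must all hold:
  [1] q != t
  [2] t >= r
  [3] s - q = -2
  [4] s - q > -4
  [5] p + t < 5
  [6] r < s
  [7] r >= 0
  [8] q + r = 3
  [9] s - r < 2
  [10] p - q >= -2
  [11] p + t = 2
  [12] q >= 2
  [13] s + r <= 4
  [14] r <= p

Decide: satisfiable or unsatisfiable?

Try p = 2, q = 3, r = 0, s = 1, t = 0.
Check constraint 3: s - q = -2; constraint 4: s - q = -2; constraint 5: p + t = 2. The remaining constraints are straightforward to verify.

Satisfiable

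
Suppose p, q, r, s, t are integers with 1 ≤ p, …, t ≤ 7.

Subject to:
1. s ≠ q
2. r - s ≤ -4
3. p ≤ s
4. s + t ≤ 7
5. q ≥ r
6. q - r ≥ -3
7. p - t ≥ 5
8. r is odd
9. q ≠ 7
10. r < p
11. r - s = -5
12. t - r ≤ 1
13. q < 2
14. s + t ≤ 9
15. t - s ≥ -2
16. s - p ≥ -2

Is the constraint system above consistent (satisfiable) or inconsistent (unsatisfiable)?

Unsatisfiable

Constraints 7, 15, and 16 give p − t ≥ 5, t − s ≥ -2, s − p ≥ -2.
Adding all 3 inequalities: the left sides telescope to 0, and the right sides sum to 5 + (-2) + (-2) = 1. So 0 ≥ 1, which is false.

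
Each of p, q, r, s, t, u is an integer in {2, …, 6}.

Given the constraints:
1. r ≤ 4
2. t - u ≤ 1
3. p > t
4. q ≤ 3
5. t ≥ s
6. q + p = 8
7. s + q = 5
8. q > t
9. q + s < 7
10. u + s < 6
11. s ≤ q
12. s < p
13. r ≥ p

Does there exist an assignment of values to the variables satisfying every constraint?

From constraint 4: q ≤ 3. From constraints 1 and 13: p ≤ r ≤ 4. Hence q + p ≤ 7. But constraint 6 requires q + p = 8, and 8 > 7. Contradiction.

Unsatisfiable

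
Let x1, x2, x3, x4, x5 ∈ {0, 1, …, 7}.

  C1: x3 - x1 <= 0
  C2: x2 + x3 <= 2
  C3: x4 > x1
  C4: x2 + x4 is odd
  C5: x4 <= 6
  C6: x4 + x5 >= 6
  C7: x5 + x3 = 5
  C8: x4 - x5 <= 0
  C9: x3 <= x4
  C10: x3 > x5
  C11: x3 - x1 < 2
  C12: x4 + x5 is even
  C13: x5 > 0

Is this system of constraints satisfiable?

Unsatisfiable

Constraints 1, 3, 8, and 10 give x4 ≤ x5, x5 < x3, x3 ≤ x1, x1 < x4. Chaining: x4 ≤ x5 < x3 ≤ x1 < x4, which forces x4 < x4 — impossible.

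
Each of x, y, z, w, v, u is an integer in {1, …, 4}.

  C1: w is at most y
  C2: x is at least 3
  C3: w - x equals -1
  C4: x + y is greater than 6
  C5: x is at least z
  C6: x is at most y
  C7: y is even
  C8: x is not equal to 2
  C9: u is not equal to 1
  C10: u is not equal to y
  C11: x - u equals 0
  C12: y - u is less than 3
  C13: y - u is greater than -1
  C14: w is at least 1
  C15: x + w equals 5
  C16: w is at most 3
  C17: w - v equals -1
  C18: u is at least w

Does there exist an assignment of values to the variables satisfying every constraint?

The assignment x = 3, y = 4, z = 1, w = 2, v = 3, u = 3 works:
  constraint 3 holds since w - x = -1.
  constraint 4 holds since x + y = 7.
The rest check out directly.

Satisfiable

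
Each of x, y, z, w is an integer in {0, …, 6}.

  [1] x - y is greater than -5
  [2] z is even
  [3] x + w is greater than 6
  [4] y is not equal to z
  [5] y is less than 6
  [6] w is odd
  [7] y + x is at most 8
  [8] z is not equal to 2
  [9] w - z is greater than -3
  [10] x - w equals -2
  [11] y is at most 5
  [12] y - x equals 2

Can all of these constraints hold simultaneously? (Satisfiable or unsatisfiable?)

Satisfiable

Take x = 3, y = 5, z = 6, w = 5. Then constraint 1: x - y = -2; constraint 3: x + w = 8, and every other listed constraint is also met.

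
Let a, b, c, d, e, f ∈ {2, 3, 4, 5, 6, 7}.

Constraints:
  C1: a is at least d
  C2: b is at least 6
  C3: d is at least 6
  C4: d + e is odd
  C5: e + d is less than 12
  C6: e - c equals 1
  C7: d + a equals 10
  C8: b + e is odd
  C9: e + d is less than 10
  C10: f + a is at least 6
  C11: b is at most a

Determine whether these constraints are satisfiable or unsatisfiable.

From constraint 3: d ≥ 6. From constraints 2 and 11: a ≥ b ≥ 6. Hence d + a ≥ 12. But constraint 7 requires d + a = 10, and 10 < 12. Contradiction.

Unsatisfiable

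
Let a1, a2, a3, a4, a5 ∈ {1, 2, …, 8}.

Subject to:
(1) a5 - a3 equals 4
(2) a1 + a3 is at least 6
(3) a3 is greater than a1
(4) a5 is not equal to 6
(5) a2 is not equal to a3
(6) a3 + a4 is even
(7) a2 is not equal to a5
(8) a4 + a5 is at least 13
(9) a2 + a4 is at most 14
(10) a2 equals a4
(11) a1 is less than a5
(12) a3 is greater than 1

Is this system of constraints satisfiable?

Satisfiable

One satisfying assignment is a1 = 2, a2 = 6, a3 = 4, a4 = 6, a5 = 8.
For the less obvious constraints — constraint 1: a5 - a3 = 4; constraint 2: a1 + a3 = 6 — and the others hold by inspection.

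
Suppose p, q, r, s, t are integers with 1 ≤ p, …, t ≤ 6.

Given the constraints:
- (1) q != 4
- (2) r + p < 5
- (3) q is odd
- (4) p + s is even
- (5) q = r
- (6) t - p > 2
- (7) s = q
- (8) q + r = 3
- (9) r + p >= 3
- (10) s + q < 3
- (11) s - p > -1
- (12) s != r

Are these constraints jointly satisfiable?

Unsatisfiable

From constraints 5 and 7, s = q = r, so s = r. But constraint 12 says s ≠ r. Contradiction.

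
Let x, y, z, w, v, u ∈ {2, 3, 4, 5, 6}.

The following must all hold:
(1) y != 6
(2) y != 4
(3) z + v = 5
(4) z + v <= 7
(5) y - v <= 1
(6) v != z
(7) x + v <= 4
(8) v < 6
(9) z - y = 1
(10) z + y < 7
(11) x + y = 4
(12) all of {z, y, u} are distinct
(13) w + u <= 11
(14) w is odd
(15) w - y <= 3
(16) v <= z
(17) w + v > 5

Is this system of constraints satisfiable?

One satisfying assignment is x = 2, y = 2, z = 3, w = 5, v = 2, u = 4.
For the less obvious constraints — constraint 3: z + v = 5; constraint 4: z + v = 5 — and the others hold by inspection.

Satisfiable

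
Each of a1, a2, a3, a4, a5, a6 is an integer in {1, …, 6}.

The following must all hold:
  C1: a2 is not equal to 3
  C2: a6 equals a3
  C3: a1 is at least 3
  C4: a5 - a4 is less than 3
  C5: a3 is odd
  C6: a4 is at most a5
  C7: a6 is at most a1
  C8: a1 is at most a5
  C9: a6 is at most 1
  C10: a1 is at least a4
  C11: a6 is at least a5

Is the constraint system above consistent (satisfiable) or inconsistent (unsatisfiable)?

Unsatisfiable

From constraints 3 and 8: a5 ≥ a1 and a1 ≥ 3, so a5 ≥ 3. From constraints 9 and 11: a5 ≤ a6 and a6 ≤ 1, so a5 ≤ 1. But 1 < 3, so no value of a5 works.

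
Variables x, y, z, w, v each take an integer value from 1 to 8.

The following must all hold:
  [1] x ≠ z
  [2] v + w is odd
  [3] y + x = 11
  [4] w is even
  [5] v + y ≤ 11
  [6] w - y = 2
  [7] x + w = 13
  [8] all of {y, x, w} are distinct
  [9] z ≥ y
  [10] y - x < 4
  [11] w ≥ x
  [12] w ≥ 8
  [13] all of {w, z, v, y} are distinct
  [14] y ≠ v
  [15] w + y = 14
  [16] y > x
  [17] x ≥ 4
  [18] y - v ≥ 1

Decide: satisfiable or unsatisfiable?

Satisfiable

Setting (x, y, z, w, v) = (5, 6, 7, 8, 3) satisfies everything: constraint 3: y + x = 11; constraint 5: v + y = 9, and the others follow.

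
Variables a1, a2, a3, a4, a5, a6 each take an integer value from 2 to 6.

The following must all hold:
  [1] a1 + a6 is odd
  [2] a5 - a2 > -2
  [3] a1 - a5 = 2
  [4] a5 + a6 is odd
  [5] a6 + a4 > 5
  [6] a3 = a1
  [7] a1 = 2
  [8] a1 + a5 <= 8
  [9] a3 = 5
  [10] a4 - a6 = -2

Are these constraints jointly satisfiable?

Unsatisfiable

Constraint 9 fixes a3 = 5 and constraint 7 fixes a1 = 2, but constraint 6 requires a3 = a1. Since 5 ≠ 2, contradiction.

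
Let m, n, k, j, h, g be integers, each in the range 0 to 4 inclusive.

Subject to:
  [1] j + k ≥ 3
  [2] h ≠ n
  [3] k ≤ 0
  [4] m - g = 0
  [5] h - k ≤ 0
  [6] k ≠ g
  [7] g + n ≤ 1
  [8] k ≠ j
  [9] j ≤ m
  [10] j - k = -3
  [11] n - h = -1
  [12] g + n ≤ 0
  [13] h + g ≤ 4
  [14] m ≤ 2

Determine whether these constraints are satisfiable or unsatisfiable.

Unsatisfiable

From constraints 9 and 14: j ≤ m ≤ 2. From constraint 3: k ≤ 0. Hence j + k ≤ 2. But constraint 1 requires j + k ≥ 3, and 3 > 2. Contradiction.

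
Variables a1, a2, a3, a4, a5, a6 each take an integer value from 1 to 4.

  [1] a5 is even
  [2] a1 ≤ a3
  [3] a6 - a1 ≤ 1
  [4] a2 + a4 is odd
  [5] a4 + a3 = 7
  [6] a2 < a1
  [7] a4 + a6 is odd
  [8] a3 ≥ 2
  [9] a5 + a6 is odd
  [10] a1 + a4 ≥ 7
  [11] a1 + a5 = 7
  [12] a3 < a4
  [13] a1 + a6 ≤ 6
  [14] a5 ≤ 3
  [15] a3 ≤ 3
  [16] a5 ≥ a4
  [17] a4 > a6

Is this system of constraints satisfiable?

Unsatisfiable

From constraints 2 and 15: a1 ≤ a3 ≤ 3. From constraints 14 and 16: a4 ≤ a5 ≤ 3. Hence a1 + a4 ≤ 6. But constraint 10 requires a1 + a4 ≥ 7, and 7 > 6. Contradiction.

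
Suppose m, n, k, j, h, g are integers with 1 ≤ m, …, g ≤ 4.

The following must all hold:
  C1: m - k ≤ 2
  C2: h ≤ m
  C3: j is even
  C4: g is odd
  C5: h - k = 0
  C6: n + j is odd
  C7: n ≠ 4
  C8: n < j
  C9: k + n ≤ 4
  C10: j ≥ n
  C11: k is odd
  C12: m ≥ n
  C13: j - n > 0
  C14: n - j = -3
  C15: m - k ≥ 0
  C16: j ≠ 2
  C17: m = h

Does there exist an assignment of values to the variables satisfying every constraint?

Satisfiable

Try m = 1, n = 1, k = 1, j = 4, h = 1, g = 1.
Check constraint 1: m - k = 0; constraint 5: h - k = 0; constraint 9: k + n = 2. The remaining constraints are straightforward to verify.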